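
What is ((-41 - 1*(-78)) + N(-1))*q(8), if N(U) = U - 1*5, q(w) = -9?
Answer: -279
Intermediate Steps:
N(U) = -5 + U (N(U) = U - 5 = -5 + U)
((-41 - 1*(-78)) + N(-1))*q(8) = ((-41 - 1*(-78)) + (-5 - 1))*(-9) = ((-41 + 78) - 6)*(-9) = (37 - 6)*(-9) = 31*(-9) = -279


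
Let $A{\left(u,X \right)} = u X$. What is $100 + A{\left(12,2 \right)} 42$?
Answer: $1108$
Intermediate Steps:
$A{\left(u,X \right)} = X u$
$100 + A{\left(12,2 \right)} 42 = 100 + 2 \cdot 12 \cdot 42 = 100 + 24 \cdot 42 = 100 + 1008 = 1108$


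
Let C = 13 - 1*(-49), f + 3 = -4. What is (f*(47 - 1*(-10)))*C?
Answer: -24738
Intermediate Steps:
f = -7 (f = -3 - 4 = -7)
C = 62 (C = 13 + 49 = 62)
(f*(47 - 1*(-10)))*C = -7*(47 - 1*(-10))*62 = -7*(47 + 10)*62 = -7*57*62 = -399*62 = -24738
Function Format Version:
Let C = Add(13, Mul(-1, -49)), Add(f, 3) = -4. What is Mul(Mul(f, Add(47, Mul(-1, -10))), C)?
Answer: -24738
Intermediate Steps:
f = -7 (f = Add(-3, -4) = -7)
C = 62 (C = Add(13, 49) = 62)
Mul(Mul(f, Add(47, Mul(-1, -10))), C) = Mul(Mul(-7, Add(47, Mul(-1, -10))), 62) = Mul(Mul(-7, Add(47, 10)), 62) = Mul(Mul(-7, 57), 62) = Mul(-399, 62) = -24738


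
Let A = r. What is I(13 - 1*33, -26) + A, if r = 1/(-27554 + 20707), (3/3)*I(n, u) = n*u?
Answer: 3560439/6847 ≈ 520.00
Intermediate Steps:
I(n, u) = n*u
r = -1/6847 (r = 1/(-6847) = -1/6847 ≈ -0.00014605)
A = -1/6847 ≈ -0.00014605
I(13 - 1*33, -26) + A = (13 - 1*33)*(-26) - 1/6847 = (13 - 33)*(-26) - 1/6847 = -20*(-26) - 1/6847 = 520 - 1/6847 = 3560439/6847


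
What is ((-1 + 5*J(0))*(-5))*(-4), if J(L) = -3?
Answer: -320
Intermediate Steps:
((-1 + 5*J(0))*(-5))*(-4) = ((-1 + 5*(-3))*(-5))*(-4) = ((-1 - 15)*(-5))*(-4) = -16*(-5)*(-4) = 80*(-4) = -320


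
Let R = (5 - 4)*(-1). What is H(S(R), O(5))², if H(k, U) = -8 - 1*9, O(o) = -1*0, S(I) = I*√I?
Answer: 289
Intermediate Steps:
R = -1 (R = 1*(-1) = -1)
S(I) = I^(3/2)
O(o) = 0
H(k, U) = -17 (H(k, U) = -8 - 9 = -17)
H(S(R), O(5))² = (-17)² = 289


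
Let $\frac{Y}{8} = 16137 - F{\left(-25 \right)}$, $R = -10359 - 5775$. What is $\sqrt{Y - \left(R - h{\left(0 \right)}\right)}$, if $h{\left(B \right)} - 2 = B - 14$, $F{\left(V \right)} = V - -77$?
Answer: $\sqrt{144802} \approx 380.53$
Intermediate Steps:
$F{\left(V \right)} = 77 + V$ ($F{\left(V \right)} = V + 77 = 77 + V$)
$R = -16134$
$h{\left(B \right)} = -12 + B$ ($h{\left(B \right)} = 2 + \left(B - 14\right) = 2 + \left(-14 + B\right) = -12 + B$)
$Y = 128680$ ($Y = 8 \left(16137 - \left(77 - 25\right)\right) = 8 \left(16137 - 52\right) = 8 \cdot 16085 = 128680$)
$\sqrt{Y - \left(R - h{\left(0 \right)}\right)} = \sqrt{128680 + \left(\left(-12 + 0\right) - -16134\right)} = \sqrt{128680 + \left(-12 + 16134\right)} = \sqrt{128680 + 16122} = \sqrt{144802}$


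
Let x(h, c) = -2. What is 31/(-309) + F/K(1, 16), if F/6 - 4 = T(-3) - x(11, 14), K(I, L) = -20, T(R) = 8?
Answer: -6644/1545 ≈ -4.3003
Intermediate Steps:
F = 84 (F = 24 + 6*(8 - 1*(-2)) = 24 + 6*(8 + 2) = 24 + 6*10 = 24 + 60 = 84)
31/(-309) + F/K(1, 16) = 31/(-309) + 84/(-20) = 31*(-1/309) + 84*(-1/20) = -31/309 - 21/5 = -6644/1545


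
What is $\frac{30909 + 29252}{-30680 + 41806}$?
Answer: $\frac{60161}{11126} \approx 5.4072$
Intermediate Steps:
$\frac{30909 + 29252}{-30680 + 41806} = \frac{60161}{11126}$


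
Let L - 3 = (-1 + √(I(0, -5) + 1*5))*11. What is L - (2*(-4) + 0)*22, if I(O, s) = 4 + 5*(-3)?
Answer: 168 + 11*I*√6 ≈ 168.0 + 26.944*I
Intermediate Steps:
I(O, s) = -11 (I(O, s) = 4 - 15 = -11)
L = -8 + 11*I*√6 (L = 3 + (-1 + √(-11 + 1*5))*11 = 3 + (-1 + √(-11 + 5))*11 = 3 + (-1 + √(-6))*11 = 3 + (-1 + I*√6)*11 = 3 + (-11 + 11*I*√6) = -8 + 11*I*√6 ≈ -8.0 + 26.944*I)
L - (2*(-4) + 0)*22 = (-8 + 11*I*√6) - (2*(-4) + 0)*22 = (-8 + 11*I*√6) - (-8 + 0)*22 = (-8 + 11*I*√6) - (-8)*22 = (-8 + 11*I*√6) - 1*(-176) = (-8 + 11*I*√6) + 176 = 168 + 11*I*√6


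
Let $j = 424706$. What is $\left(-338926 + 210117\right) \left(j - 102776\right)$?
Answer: $-41467481370$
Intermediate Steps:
$\left(-338926 + 210117\right) \left(j - 102776\right) = \left(-338926 + 210117\right) \left(424706 - 102776\right) = \left(-128809\right) 321930 = -41467481370$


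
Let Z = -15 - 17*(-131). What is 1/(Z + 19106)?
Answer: 1/21318 ≈ 4.6909e-5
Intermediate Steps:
Z = 2212 (Z = -15 + 2227 = 2212)
1/(Z + 19106) = 1/(2212 + 19106) = 1/21318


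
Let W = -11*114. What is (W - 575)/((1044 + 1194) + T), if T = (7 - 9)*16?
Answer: -1829/2206 ≈ -0.82910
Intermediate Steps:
T = -32 (T = -2*16 = -32)
W = -1254
(W - 575)/((1044 + 1194) + T) = (-1254 - 575)/((1044 + 1194) - 32) = -1829/(2238 - 32) = -1829/2206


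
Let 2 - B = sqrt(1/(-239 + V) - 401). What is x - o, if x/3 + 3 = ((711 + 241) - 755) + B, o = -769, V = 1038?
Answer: 1357 - 3*I*sqrt(255998002)/799 ≈ 1357.0 - 60.075*I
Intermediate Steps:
B = 2 - I*sqrt(255998002)/799 (B = 2 - sqrt(1/(-239 + 1038) - 401) = 2 - sqrt(1/799 - 401) = 2 - sqrt(-320398/799) = 2 - I*sqrt(255998002)/799 ≈ 2.0 - 20.025*I)
x = 588 - 3*I*sqrt(255998002)/799 (x = -9 + 3*(((711 + 241) - 755) + (2 - I*sqrt(255998002)/799)) = -9 + 3*((952 - 755) + (2 - I*sqrt(255998002)/799)) = -9 + 3*(197 + (2 - I*sqrt(255998002)/799)) = -9 + 3*(199 - I*sqrt(255998002)/799) = -9 + (597 - 3*I*sqrt(255998002)/799) = 588 - 3*I*sqrt(255998002)/799 ≈ 588.0 - 60.075*I)
x - o = (588 - 3*I*sqrt(255998002)/799) - 1*(-769) = (588 - 3*I*sqrt(255998002)/799) + 769 = 1357 - 3*I*sqrt(255998002)/799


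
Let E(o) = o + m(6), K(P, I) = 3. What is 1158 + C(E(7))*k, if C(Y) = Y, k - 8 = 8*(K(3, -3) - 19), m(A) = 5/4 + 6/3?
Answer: -72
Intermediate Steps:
m(A) = 13/4 (m(A) = 5*(¼) + 6*(⅓) = 5/4 + 2 = 13/4)
k = -120 (k = 8 + 8*(3 - 19) = 8 + 8*(-16) = 8 - 128 = -120)
E(o) = 13/4 + o (E(o) = o + 13/4 = 13/4 + o)
1158 + C(E(7))*k = 1158 + (13/4 + 7)*(-120) = 1158 + (41/4)*(-120) = 1158 - 1230 = -72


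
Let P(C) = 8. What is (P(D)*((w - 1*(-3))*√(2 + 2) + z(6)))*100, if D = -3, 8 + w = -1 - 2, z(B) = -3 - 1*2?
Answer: -16800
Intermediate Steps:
z(B) = -5 (z(B) = -3 - 2 = -5)
w = -11 (w = -8 + (-1 - 2) = -8 - 3 = -11)
(P(D)*((w - 1*(-3))*√(2 + 2) + z(6)))*100 = (8*((-11 - 1*(-3))*√(2 + 2) - 5))*100 = (8*((-11 + 3)*√4 - 5))*100 = (8*(-8*2 - 5))*100 = (8*(-16 - 5))*100 = (8*(-21))*100 = -168*100 = -16800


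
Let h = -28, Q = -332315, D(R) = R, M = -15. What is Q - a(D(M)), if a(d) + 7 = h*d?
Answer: -332728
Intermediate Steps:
a(d) = -7 - 28*d
Q - a(D(M)) = -332315 - (-7 - 28*(-15)) = -332315 - (-7 + 420) = -332315 - 1*413 = -332315 - 413 = -332728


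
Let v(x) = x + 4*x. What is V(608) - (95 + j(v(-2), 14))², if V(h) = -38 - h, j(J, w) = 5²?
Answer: -15046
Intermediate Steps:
v(x) = 5*x
j(J, w) = 25
V(608) - (95 + j(v(-2), 14))² = (-38 - 1*608) - (95 + 25)² = (-38 - 608) - 1*120² = -646 - 1*14400 = -646 - 14400 = -15046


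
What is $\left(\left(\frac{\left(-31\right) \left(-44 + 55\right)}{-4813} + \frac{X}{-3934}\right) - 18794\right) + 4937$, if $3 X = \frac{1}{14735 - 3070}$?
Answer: $- \frac{9181702386826813}{662607298290} \approx -13857.0$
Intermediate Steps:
$X = \frac{1}{34995}$ ($X = \frac{1}{3 \left(14735 - 3070\right)} = \frac{1}{3 \cdot 11665} = \frac{1}{3} \cdot \frac{1}{11665} = \frac{1}{34995} \approx 2.8576 \cdot 10^{-5}$)
$\left(\left(\frac{\left(-31\right) \left(-44 + 55\right)}{-4813} + \frac{X}{-3934}\right) - 18794\right) + 4937 = \left(\left(\frac{\left(-31\right) \left(-44 + 55\right)}{-4813} + \frac{1}{34995 \left(-3934\right)}\right) - 18794\right) + 4937 = \left(\left(\left(-31\right) 11 \left(- \frac{1}{4813}\right) + \frac{1}{34995} \left(- \frac{1}{3934}\right)\right) - 18794\right) + 4937 = \left(\left(\left(-341\right) \left(- \frac{1}{4813}\right) - \frac{1}{137670330}\right) - 18794\right) + 4937 = \left(\left(\frac{341}{4813} - \frac{1}{137670330}\right) - 18794\right) + 4937 = \left(\frac{46945577717}{662607298290} - 18794\right) + 4937 = - \frac{12452994618484543}{662607298290} + 4937 = - \frac{9181702386826813}{662607298290}$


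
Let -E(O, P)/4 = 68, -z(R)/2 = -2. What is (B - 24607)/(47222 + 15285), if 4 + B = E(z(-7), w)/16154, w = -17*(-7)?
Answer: -198783183/504869039 ≈ -0.39373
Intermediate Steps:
w = 119
z(R) = 4 (z(R) = -2*(-2) = 4)
E(O, P) = -272 (E(O, P) = -4*68 = -272)
B = -32444/8077 (B = -4 - 272/16154 = -4 - 272*1/16154 = -4 - 136/8077 = -32444/8077 ≈ -4.0168)
(B - 24607)/(47222 + 15285) = (-32444/8077 - 24607)/(47222 + 15285) = -198783183/8077/62507 = -198783183/8077*1/62507 = -198783183/504869039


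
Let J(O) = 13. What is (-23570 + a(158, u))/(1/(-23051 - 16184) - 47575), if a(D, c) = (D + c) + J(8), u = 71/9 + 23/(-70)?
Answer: 16519736447/33598892268 ≈ 0.49167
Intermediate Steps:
u = 4763/630 (u = 71*(1/9) + 23*(-1/70) = 71/9 - 23/70 = 4763/630 ≈ 7.5603)
a(D, c) = 13 + D + c (a(D, c) = (D + c) + 13 = 13 + D + c)
(-23570 + a(158, u))/(1/(-23051 - 16184) - 47575) = (-23570 + (13 + 158 + 4763/630))/(1/(-23051 - 16184) - 47575) = (-23570 + 112493/630)/(1/(-39235) - 47575) = -14736607/(630*(-1/39235 - 47575)) = -14736607/(630*(-1866605126/39235)) = -14736607/630*(-39235/1866605126) = 16519736447/33598892268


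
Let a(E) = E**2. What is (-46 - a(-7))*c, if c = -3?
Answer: 285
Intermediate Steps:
(-46 - a(-7))*c = (-46 - 1*(-7)**2)*(-3) = (-46 - 1*49)*(-3) = (-46 - 49)*(-3) = -95*(-3) = 285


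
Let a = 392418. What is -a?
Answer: -392418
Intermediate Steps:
-a = -1*392418 = -392418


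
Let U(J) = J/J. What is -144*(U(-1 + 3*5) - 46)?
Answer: 6480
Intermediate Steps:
U(J) = 1
-144*(U(-1 + 3*5) - 46) = -144*(1 - 46) = -144*(-45) = 6480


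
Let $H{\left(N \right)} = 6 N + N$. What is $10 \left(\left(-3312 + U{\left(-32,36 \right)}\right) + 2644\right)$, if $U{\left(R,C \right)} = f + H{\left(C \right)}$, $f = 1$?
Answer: $-4150$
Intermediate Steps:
$H{\left(N \right)} = 7 N$
$U{\left(R,C \right)} = 1 + 7 C$
$10 \left(\left(-3312 + U{\left(-32,36 \right)}\right) + 2644\right) = 10 \left(\left(-3312 + \left(1 + 7 \cdot 36\right)\right) + 2644\right) = 10 \left(\left(-3312 + \left(1 + 252\right)\right) + 2644\right) = 10 \left(\left(-3312 + 253\right) + 2644\right) = 10 \left(-3059 + 2644\right) = 10 \left(-415\right) = -4150$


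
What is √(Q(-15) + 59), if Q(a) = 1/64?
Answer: √3777/8 ≈ 7.6822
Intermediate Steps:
Q(a) = 1/64
√(Q(-15) + 59) = √(1/64 + 59) = √(3777/64) = √3777/8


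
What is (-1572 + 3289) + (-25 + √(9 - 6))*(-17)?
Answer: 2142 - 17*√3 ≈ 2112.6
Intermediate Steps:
(-1572 + 3289) + (-25 + √(9 - 6))*(-17) = 1717 + (-25 + √3)*(-17) = 1717 + (425 - 17*√3) = 2142 - 17*√3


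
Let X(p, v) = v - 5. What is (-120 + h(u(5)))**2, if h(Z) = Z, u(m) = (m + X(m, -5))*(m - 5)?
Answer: 14400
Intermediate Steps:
X(p, v) = -5 + v
u(m) = (-10 + m)*(-5 + m) (u(m) = (m + (-5 - 5))*(m - 5) = (m - 10)*(-5 + m) = (-10 + m)*(-5 + m))
(-120 + h(u(5)))**2 = (-120 + (50 + 5**2 - 15*5))**2 = (-120 + (50 + 25 - 75))**2 = (-120 + 0)**2 = (-120)**2 = 14400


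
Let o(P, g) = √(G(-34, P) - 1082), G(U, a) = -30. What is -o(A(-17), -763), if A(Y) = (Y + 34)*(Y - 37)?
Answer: -2*I*√278 ≈ -33.347*I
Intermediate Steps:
A(Y) = (-37 + Y)*(34 + Y) (A(Y) = (34 + Y)*(-37 + Y) = (-37 + Y)*(34 + Y))
o(P, g) = 2*I*√278 (o(P, g) = √(-30 - 1082) = √(-1112) = 2*I*√278)
-o(A(-17), -763) = -2*I*√278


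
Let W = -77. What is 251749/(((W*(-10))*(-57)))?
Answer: -251749/43890 ≈ -5.7359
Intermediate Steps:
251749/(((W*(-10))*(-57))) = 251749/((-77*(-10)*(-57))) = 251749/((770*(-57))) = 251749/(-43890) = 251749*(-1/43890) = -251749/43890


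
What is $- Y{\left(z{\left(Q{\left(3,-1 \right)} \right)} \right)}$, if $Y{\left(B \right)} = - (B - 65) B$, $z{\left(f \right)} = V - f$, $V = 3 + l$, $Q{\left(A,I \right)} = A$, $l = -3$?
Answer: $204$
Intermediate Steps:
$V = 0$ ($V = 3 - 3 = 0$)
$z{\left(f \right)} = - f$ ($z{\left(f \right)} = 0 - f = - f$)
$Y{\left(B \right)} = B \left(65 - B\right)$ ($Y{\left(B \right)} = - (B - 65) B = - (-65 + B) B = \left(65 - B\right) B = B \left(65 - B\right)$)
$- Y{\left(z{\left(Q{\left(3,-1 \right)} \right)} \right)} = - \left(-1\right) 3 \left(65 - \left(-1\right) 3\right) = - \left(-3\right) \left(65 - -3\right) = - \left(-3\right) \left(65 + 3\right) = - \left(-3\right) 68 = \left(-1\right) \left(-204\right) = 204$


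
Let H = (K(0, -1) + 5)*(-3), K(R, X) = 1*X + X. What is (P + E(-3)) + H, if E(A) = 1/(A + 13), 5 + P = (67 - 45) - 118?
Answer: -1099/10 ≈ -109.90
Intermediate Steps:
K(R, X) = 2*X (K(R, X) = X + X = 2*X)
H = -9 (H = (2*(-1) + 5)*(-3) = (-2 + 5)*(-3) = 3*(-3) = -9)
P = -101 (P = -5 + ((67 - 45) - 118) = -5 + (22 - 118) = -5 - 96 = -101)
E(A) = 1/(13 + A)
(P + E(-3)) + H = (-101 + 1/(13 - 3)) - 9 = (-101 + 1/10) - 9 = -1009/10 - 9 = -1099/10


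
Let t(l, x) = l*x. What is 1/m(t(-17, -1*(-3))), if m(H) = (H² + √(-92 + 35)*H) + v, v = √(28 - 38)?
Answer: 1/(2601 + I*√10 - 51*I*√57) ≈ 0.00037635 + 5.5256e-5*I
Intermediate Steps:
v = I*√10 (v = √(-10) = I*√10 ≈ 3.1623*I)
m(H) = H² + I*√10 + I*H*√57 (m(H) = (H² + √(-92 + 35)*H) + I*√10 = (H² + √(-57)*H) + I*√10 = (H² + (I*√57)*H) + I*√10 = (H² + I*H*√57) + I*√10 = H² + I*√10 + I*H*√57)
1/m(t(-17, -1*(-3))) = 1/((-(-17)*(-3))² + I*√10 + I*(-(-17)*(-3))*√57) = 1/((-17*3)² + I*√10 + I*(-17*3)*√57) = 1/((-51)² + I*√10 + I*(-51)*√57) = 1/(2601 + I*√10 - 51*I*√57)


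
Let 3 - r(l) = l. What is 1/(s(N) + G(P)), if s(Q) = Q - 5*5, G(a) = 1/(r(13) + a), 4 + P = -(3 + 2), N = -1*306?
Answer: -19/6290 ≈ -0.0030207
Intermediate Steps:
N = -306
r(l) = 3 - l
P = -9 (P = -4 - (3 + 2) = -4 - 1*5 = -4 - 5 = -9)
G(a) = 1/(-10 + a) (G(a) = 1/((3 - 1*13) + a) = 1/((3 - 13) + a) = 1/(-10 + a))
s(Q) = -25 + Q (s(Q) = Q - 25 = -25 + Q)
1/(s(N) + G(P)) = 1/((-25 - 306) + 1/(-10 - 9)) = 1/(-331 + 1/(-19)) = 1/(-331 - 1/19) = 1/(-6290/19) = -19/6290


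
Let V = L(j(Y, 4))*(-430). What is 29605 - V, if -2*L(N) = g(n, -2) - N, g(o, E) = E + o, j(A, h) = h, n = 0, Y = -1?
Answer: 30895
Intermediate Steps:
L(N) = 1 + N/2 (L(N) = -((-2 + 0) - N)/2 = -(-2 - N)/2 = 1 + N/2)
V = -1290 (V = (1 + (½)*4)*(-430) = (1 + 2)*(-430) = 3*(-430) = -1290)
29605 - V = 29605 - 1*(-1290) = 29605 + 1290 = 30895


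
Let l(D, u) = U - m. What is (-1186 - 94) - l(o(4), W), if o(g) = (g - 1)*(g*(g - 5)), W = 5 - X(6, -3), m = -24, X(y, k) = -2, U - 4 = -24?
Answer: -1284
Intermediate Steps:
U = -20 (U = 4 - 24 = -20)
W = 7 (W = 5 - 1*(-2) = 5 + 2 = 7)
o(g) = g*(-1 + g)*(-5 + g) (o(g) = (-1 + g)*(g*(-5 + g)) = g*(-1 + g)*(-5 + g))
l(D, u) = 4 (l(D, u) = -20 - 1*(-24) = -20 + 24 = 4)
(-1186 - 94) - l(o(4), W) = (-1186 - 94) - 1*4 = -1280 - 4 = -1284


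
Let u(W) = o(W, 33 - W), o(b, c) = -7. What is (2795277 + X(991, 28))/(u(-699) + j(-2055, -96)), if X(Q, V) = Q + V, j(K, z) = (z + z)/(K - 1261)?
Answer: -2318129384/5755 ≈ -4.0280e+5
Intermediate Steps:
j(K, z) = 2*z/(-1261 + K) (j(K, z) = (2*z)/(-1261 + K) = 2*z/(-1261 + K))
u(W) = -7
(2795277 + X(991, 28))/(u(-699) + j(-2055, -96)) = (2795277 + (991 + 28))/(-7 + 2*(-96)/(-1261 - 2055)) = (2795277 + 1019)/(-7 + 2*(-96)/(-3316)) = 2796296/(-7 + 2*(-96)*(-1/3316)) = 2796296/(-7 + 48/829) = 2796296/(-5755/829) = 2796296*(-829/5755) = -2318129384/5755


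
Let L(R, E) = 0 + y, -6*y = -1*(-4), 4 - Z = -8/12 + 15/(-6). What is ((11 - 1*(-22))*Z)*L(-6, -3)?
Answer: -473/3 ≈ -157.67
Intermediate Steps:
Z = 43/6 (Z = 4 - (-8/12 + 15/(-6)) = 4 - (-8*1/12 + 15*(-1/6)) = 4 - (-2/3 - 5/2) = 4 - 1*(-19/6) = 4 + 19/6 = 43/6 ≈ 7.1667)
y = -2/3 (y = -(-1)*(-4)/6 = -1/6*4 = -2/3 ≈ -0.66667)
L(R, E) = -2/3 (L(R, E) = 0 - 2/3 = -2/3)
((11 - 1*(-22))*Z)*L(-6, -3) = ((11 - 1*(-22))*(43/6))*(-2/3) = ((11 + 22)*(43/6))*(-2/3) = (33*(43/6))*(-2/3) = (473/2)*(-2/3) = -473/3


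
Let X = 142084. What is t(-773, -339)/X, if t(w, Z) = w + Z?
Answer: -278/35521 ≈ -0.0078264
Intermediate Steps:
t(w, Z) = Z + w
t(-773, -339)/X = (-339 - 773)/142084 = -1112*1/142084 = -278/35521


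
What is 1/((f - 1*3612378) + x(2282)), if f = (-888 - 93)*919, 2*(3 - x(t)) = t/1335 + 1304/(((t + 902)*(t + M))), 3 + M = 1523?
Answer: -4040233320/18237269199745357 ≈ -2.2154e-7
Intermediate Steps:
M = 1520 (M = -3 + 1523 = 1520)
x(t) = 3 - t/2670 - 652/((902 + t)*(1520 + t)) (x(t) = 3 - (t/1335 + 1304/(((t + 902)*(t + 1520))))/2 = 3 - (t*(1/1335) + 1304/(((902 + t)*(1520 + t))))/2 = 3 - (t/1335 + 1304*(1/((902 + t)*(1520 + t))))/2 = 3 - (t/1335 + 1304/((902 + t)*(1520 + t)))/2 = 3 + (-t/2670 - 652/((902 + t)*(1520 + t))) = 3 - t/2670 - 652/((902 + t)*(1520 + t)))
f = -901539 (f = -981*919 = -901539)
1/((f - 1*3612378) + x(2282)) = 1/((-901539 - 1*3612378) + (10980289560 - 1*2282**3 + 5588*2282**2 + 18029180*2282)/(2670*(1371040 + 2282**2 + 2422*2282))) = 1/((-901539 - 3612378) + (10980289560 - 1*11883569768 + 5588*5207524 + 41142588760)/(2670*(1371040 + 5207524 + 5527004))) = 1/(-4513917 + (1/2670)*(10980289560 - 11883569768 + 29099644112 + 41142588760)/12105568) = 1/(-4513917 + (1/2670)*(1/12105568)*69338952664) = 1/(-4513917 + 8667369083/4040233320) = 1/(-18237269199745357/4040233320) = -4040233320/18237269199745357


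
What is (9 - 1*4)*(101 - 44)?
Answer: 285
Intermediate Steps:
(9 - 1*4)*(101 - 44) = (9 - 4)*57 = 5*57 = 285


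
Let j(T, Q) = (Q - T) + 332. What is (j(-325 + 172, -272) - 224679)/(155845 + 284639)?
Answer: -3401/6674 ≈ -0.50959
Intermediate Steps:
j(T, Q) = 332 + Q - T
(j(-325 + 172, -272) - 224679)/(155845 + 284639) = ((332 - 272 - (-325 + 172)) - 224679)/(155845 + 284639) = ((332 - 272 - 1*(-153)) - 224679)/440484 = ((332 - 272 + 153) - 224679)*(1/440484) = (213 - 224679)*(1/440484) = -224466*1/440484 = -3401/6674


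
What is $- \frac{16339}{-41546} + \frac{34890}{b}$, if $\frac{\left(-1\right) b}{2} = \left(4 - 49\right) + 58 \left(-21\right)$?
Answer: $\frac{248468709}{17490866} \approx 14.206$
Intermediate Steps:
$b = 2526$ ($b = - 2 \left(\left(4 - 49\right) + 58 \left(-21\right)\right) = - 2 \left(\left(4 - 49\right) - 1218\right) = - 2 \left(-45 - 1218\right) = \left(-2\right) \left(-1263\right) = 2526$)
$- \frac{16339}{-41546} + \frac{34890}{b} = - \frac{16339}{-41546} + \frac{34890}{2526} = \left(-16339\right) \left(- \frac{1}{41546}\right) + 34890 \cdot \frac{1}{2526} = \frac{16339}{41546} + \frac{5815}{421} = \frac{248468709}{17490866}$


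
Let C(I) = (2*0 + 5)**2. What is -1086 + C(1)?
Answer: -1061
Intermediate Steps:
C(I) = 25 (C(I) = (0 + 5)**2 = 5**2 = 25)
-1086 + C(1) = -1086 + 25 = -1061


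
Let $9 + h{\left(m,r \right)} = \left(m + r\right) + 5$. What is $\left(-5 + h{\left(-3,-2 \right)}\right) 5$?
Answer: $-70$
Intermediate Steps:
$h{\left(m,r \right)} = -4 + m + r$ ($h{\left(m,r \right)} = -9 + \left(\left(m + r\right) + 5\right) = -9 + \left(5 + m + r\right) = -4 + m + r$)
$\left(-5 + h{\left(-3,-2 \right)}\right) 5 = \left(-5 - 9\right) 5 = \left(-14\right) 5 = -70$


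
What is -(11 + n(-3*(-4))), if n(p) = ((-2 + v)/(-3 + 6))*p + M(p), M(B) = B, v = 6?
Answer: -39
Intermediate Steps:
n(p) = 7*p/3 (n(p) = ((-2 + 6)/(-3 + 6))*p + p = (4/3)*p + p = (4*(⅓))*p + p = 4*p/3 + p = 7*p/3)
-(11 + n(-3*(-4))) = -(11 + 7*(-3*(-4))/3) = -(11 + (7/3)*12) = -(11 + 28) = -1*39 = -39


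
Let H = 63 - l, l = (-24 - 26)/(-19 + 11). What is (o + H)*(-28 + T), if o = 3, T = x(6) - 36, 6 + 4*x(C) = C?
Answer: -3824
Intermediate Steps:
l = 25/4 (l = -50/(-8) = -50*(-⅛) = 25/4 ≈ 6.2500)
x(C) = -3/2 + C/4
T = -36 (T = (-3/2 + (¼)*6) - 36 = (-3/2 + 3/2) - 36 = 0 - 36 = -36)
H = 227/4 (H = 63 - 1*25/4 = 63 - 25/4 = 227/4 ≈ 56.750)
(o + H)*(-28 + T) = (3 + 227/4)*(-28 - 36) = (239/4)*(-64) = -3824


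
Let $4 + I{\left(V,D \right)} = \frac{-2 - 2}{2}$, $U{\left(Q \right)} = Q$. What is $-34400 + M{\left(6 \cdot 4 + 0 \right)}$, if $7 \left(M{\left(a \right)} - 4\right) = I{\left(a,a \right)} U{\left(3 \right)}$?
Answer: $- \frac{240790}{7} \approx -34399.0$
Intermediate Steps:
$I{\left(V,D \right)} = -6$ ($I{\left(V,D \right)} = -4 + \frac{-2 - 2}{2} = -4 + \left(-2 - 2\right) \frac{1}{2} = -4 - 2 = -6$)
$M{\left(a \right)} = \frac{10}{7}$ ($M{\left(a \right)} = 4 + \frac{\left(-6\right) 3}{7} = 4 + \frac{1}{7} \left(-18\right) = 4 - \frac{18}{7} = \frac{10}{7}$)
$-34400 + M{\left(6 \cdot 4 + 0 \right)} = -34400 + \frac{10}{7} = - \frac{240790}{7}$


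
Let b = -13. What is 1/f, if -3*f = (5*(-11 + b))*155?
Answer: 1/6200 ≈ 0.00016129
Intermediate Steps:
f = 6200 (f = -5*(-11 - 13)*155/3 = -5*(-24)*155/3 = -(-40)*155 = -⅓*(-18600) = 6200)
1/f = 1/6200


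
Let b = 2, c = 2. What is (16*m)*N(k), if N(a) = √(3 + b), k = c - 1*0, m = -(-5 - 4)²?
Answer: -1296*√5 ≈ -2897.9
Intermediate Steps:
m = -81 (m = -1*(-9)² = -1*81 = -81)
k = 2 (k = 2 - 1*0 = 2 + 0 = 2)
N(a) = √5 (N(a) = √(3 + 2) = √5)
(16*m)*N(k) = (16*(-81))*√5 = -1296*√5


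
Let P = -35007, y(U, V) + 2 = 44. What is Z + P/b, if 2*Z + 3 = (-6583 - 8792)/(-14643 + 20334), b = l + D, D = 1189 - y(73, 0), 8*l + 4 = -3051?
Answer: -564368600/11611537 ≈ -48.604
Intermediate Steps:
l = -3055/8 (l = -½ + (⅛)*(-3051) = -½ - 3051/8 = -3055/8 ≈ -381.88)
y(U, V) = 42 (y(U, V) = -2 + 44 = 42)
D = 1147 (D = 1189 - 1*42 = 1189 - 42 = 1147)
b = 6121/8 (b = -3055/8 + 1147 = 6121/8 ≈ 765.13)
Z = -5408/1897 (Z = -3/2 + ((-6583 - 8792)/(-14643 + 20334))/2 = -3/2 + (-15375/5691)/2 = -3/2 + (-15375*1/5691)/2 = -3/2 + (½)*(-5125/1897) = -3/2 - 5125/3794 = -5408/1897 ≈ -2.8508)
Z + P/b = -5408/1897 - 35007/6121/8 = -5408/1897 - 35007*8/6121 = -5408/1897 - 280056/6121 = -564368600/11611537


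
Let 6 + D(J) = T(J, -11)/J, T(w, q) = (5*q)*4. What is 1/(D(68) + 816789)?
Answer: 17/13885256 ≈ 1.2243e-6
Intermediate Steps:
T(w, q) = 20*q
D(J) = -6 - 220/J (D(J) = -6 + (20*(-11))/J = -6 - 220/J)
1/(D(68) + 816789) = 1/((-6 - 220/68) + 816789) = 1/((-6 - 220*1/68) + 816789) = 1/((-6 - 55/17) + 816789) = 1/(-157/17 + 816789) = 1/(13885256/17) = 17/13885256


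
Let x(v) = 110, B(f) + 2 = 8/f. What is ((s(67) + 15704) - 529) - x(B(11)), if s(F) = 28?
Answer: 15093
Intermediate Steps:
B(f) = -2 + 8/f
((s(67) + 15704) - 529) - x(B(11)) = ((28 + 15704) - 529) - 1*110 = (15732 - 529) - 110 = 15203 - 110 = 15093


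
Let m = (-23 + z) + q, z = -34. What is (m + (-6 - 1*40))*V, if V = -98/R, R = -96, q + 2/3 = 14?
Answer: -13181/144 ≈ -91.535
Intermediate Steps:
q = 40/3 (q = -⅔ + 14 = 40/3 ≈ 13.333)
m = -131/3 (m = (-23 - 34) + 40/3 = -57 + 40/3 = -131/3 ≈ -43.667)
V = 49/48 (V = -98/(-96) = -98*(-1/96) = 49/48 ≈ 1.0208)
(m + (-6 - 1*40))*V = (-131/3 + (-6 - 1*40))*(49/48) = (-131/3 + (-6 - 40))*(49/48) = (-131/3 - 46)*(49/48) = -269/3*49/48 = -13181/144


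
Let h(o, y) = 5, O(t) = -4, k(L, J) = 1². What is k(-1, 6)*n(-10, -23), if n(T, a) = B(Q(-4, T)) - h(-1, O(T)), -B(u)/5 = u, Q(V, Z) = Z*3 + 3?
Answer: 130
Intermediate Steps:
Q(V, Z) = 3 + 3*Z (Q(V, Z) = 3*Z + 3 = 3 + 3*Z)
k(L, J) = 1
B(u) = -5*u
n(T, a) = -20 - 15*T (n(T, a) = -5*(3 + 3*T) - 1*5 = (-15 - 15*T) - 5 = -20 - 15*T)
k(-1, 6)*n(-10, -23) = 1*(-20 - 15*(-10)) = 1*(-20 + 150) = 1*130 = 130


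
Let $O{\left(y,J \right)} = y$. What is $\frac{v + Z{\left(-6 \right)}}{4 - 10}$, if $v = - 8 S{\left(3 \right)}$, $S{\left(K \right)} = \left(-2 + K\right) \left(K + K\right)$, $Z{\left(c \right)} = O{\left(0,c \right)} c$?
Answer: $8$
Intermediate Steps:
$Z{\left(c \right)} = 0$ ($Z{\left(c \right)} = 0 c = 0$)
$S{\left(K \right)} = 2 K \left(-2 + K\right)$ ($S{\left(K \right)} = \left(-2 + K\right) 2 K = 2 K \left(-2 + K\right)$)
$v = -48$ ($v = - 8 \cdot 2 \cdot 3 \left(-2 + 3\right) = - 8 \cdot 2 \cdot 3 \cdot 1 = \left(-8\right) 6 = -48$)
$\frac{v + Z{\left(-6 \right)}}{4 - 10} = \frac{-48 + 0}{4 - 10} = - \frac{48}{-6} = \left(-48\right) \left(- \frac{1}{6}\right) = 8$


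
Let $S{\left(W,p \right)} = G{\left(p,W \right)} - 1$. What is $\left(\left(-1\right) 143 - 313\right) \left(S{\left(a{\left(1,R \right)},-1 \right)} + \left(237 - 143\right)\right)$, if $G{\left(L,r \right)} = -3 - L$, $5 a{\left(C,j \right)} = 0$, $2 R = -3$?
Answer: $-41496$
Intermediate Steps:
$R = - \frac{3}{2}$ ($R = \frac{1}{2} \left(-3\right) = - \frac{3}{2} \approx -1.5$)
$a{\left(C,j \right)} = 0$ ($a{\left(C,j \right)} = \frac{1}{5} \cdot 0 = 0$)
$S{\left(W,p \right)} = -4 - p$ ($S{\left(W,p \right)} = \left(-3 - p\right) - 1 = -4 - p$)
$\left(\left(-1\right) 143 - 313\right) \left(S{\left(a{\left(1,R \right)},-1 \right)} + \left(237 - 143\right)\right) = \left(\left(-1\right) 143 - 313\right) \left(\left(-4 - -1\right) + \left(237 - 143\right)\right) = \left(-143 - 313\right) \left(\left(-4 + 1\right) + \left(237 - 143\right)\right) = - 456 \left(-3 + 94\right) = \left(-456\right) 91 = -41496$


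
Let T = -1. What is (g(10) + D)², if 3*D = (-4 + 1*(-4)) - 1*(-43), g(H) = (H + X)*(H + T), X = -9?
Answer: 3844/9 ≈ 427.11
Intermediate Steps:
g(H) = (-1 + H)*(-9 + H) (g(H) = (H - 9)*(H - 1) = (-9 + H)*(-1 + H) = (-1 + H)*(-9 + H))
D = 35/3 (D = ((-4 + 1*(-4)) - 1*(-43))/3 = ((-4 - 4) + 43)/3 = (-8 + 43)/3 = (⅓)*35 = 35/3 ≈ 11.667)
(g(10) + D)² = ((9 + 10² - 10*10) + 35/3)² = ((9 + 100 - 100) + 35/3)² = (9 + 35/3)² = (62/3)² = 3844/9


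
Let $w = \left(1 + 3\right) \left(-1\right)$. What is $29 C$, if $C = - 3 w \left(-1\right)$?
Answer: $-348$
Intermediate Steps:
$w = -4$ ($w = 4 \left(-1\right) = -4$)
$C = -12$ ($C = \left(-3\right) \left(-4\right) \left(-1\right) = 12 \left(-1\right) = -12$)
$29 C = 29 \left(-12\right) = -348$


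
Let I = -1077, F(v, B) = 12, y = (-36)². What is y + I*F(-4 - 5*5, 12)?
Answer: -11628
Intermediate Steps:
y = 1296
y + I*F(-4 - 5*5, 12) = 1296 - 1077*12 = 1296 - 12924 = -11628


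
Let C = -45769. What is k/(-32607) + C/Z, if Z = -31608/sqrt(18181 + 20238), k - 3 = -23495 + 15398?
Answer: 2698/10869 + 45769*sqrt(38419)/31608 ≈ 284.07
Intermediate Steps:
k = -8094 (k = 3 + (-23495 + 15398) = 3 - 8097 = -8094)
Z = -31608*sqrt(38419)/38419 ≈ -161.26
k/(-32607) + C/Z = -8094/(-32607) - 45769*(-sqrt(38419)/31608) = -8094*(-1/32607) - (-45769)*sqrt(38419)/31608 = 2698/10869 + 45769*sqrt(38419)/31608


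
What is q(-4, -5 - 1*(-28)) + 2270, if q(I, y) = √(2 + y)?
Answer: 2275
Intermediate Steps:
q(-4, -5 - 1*(-28)) + 2270 = √(2 + (-5 - 1*(-28))) + 2270 = √(2 + (-5 + 28)) + 2270 = √(2 + 23) + 2270 = √25 + 2270 = 5 + 2270 = 2275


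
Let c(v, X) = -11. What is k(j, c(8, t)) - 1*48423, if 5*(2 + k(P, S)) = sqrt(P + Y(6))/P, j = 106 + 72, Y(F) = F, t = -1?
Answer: -48425 + sqrt(46)/445 ≈ -48425.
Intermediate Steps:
j = 178
k(P, S) = -2 + sqrt(6 + P)/(5*P) (k(P, S) = -2 + (sqrt(P + 6)/P)/5 = -2 + (sqrt(6 + P)/P)/5 = -2 + sqrt(6 + P)/(5*P))
k(j, c(8, t)) - 1*48423 = (-2 + (1/5)*sqrt(6 + 178)/178) - 1*48423 = (-2 + (1/5)*(1/178)*sqrt(184)) - 48423 = (-2 + (1/5)*(1/178)*(2*sqrt(46))) - 48423 = (-2 + sqrt(46)/445) - 48423 = -48425 + sqrt(46)/445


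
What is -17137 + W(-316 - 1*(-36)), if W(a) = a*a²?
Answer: -21969137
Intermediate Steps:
W(a) = a³
-17137 + W(-316 - 1*(-36)) = -17137 + (-316 - 1*(-36))³ = -17137 + (-316 + 36)³ = -17137 + (-280)³ = -17137 - 21952000 = -21969137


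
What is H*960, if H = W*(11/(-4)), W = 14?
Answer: -36960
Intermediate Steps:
H = -77/2 (H = 14*(11/(-4)) = 14*(11*(-¼)) = 14*(-11/4) = -77/2 ≈ -38.500)
H*960 = -77/2*960 = -36960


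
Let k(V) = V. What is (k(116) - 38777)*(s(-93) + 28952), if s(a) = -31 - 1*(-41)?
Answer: -1119699882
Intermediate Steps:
s(a) = 10 (s(a) = -31 + 41 = 10)
(k(116) - 38777)*(s(-93) + 28952) = (116 - 38777)*(10 + 28952) = -38661*28962 = -1119699882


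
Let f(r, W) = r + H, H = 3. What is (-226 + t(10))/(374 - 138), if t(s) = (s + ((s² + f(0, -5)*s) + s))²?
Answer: 11137/118 ≈ 94.381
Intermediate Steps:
f(r, W) = 3 + r (f(r, W) = r + 3 = 3 + r)
t(s) = (s² + 5*s)² (t(s) = (s + ((s² + (3 + 0)*s) + s))² = (s + ((s² + 3*s) + s))² = (s + (s² + 4*s))² = (s² + 5*s)²)
(-226 + t(10))/(374 - 138) = (-226 + 10²*(5 + 10)²)/(374 - 138) = (-226 + 100*15²)/236 = (-226 + 100*225)*(1/236) = (-226 + 22500)*(1/236) = 22274*(1/236) = 11137/118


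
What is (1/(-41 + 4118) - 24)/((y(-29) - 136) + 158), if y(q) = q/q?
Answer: -97847/93771 ≈ -1.0435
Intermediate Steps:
y(q) = 1
(1/(-41 + 4118) - 24)/((y(-29) - 136) + 158) = (1/(-41 + 4118) - 24)/((1 - 136) + 158) = (1/4077 - 24)/(-135 + 158) = (1/4077 - 24)/23 = -97847/4077*1/23 = -97847/93771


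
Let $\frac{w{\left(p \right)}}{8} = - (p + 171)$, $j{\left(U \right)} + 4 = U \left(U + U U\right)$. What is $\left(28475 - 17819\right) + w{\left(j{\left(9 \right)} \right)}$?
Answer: $2840$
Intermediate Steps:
$j{\left(U \right)} = -4 + U \left(U + U^{2}\right)$ ($j{\left(U \right)} = -4 + U \left(U + U U\right) = -4 + U \left(U + U^{2}\right)$)
$w{\left(p \right)} = -1368 - 8 p$ ($w{\left(p \right)} = 8 \left(- (p + 171)\right) = 8 \left(- (171 + p)\right) = 8 \left(-171 - p\right) = -1368 - 8 p$)
$\left(28475 - 17819\right) + w{\left(j{\left(9 \right)} \right)} = \left(28475 - 17819\right) - \left(1368 + 8 \left(-4 + 9^{2} + 9^{3}\right)\right) = 10656 - \left(1368 + 8 \left(-4 + 81 + 729\right)\right) = 10656 - 7816 = 2840$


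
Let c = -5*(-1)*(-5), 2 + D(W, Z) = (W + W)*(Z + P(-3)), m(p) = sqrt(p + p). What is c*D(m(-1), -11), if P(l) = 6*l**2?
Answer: 50 - 2150*I*sqrt(2) ≈ 50.0 - 3040.6*I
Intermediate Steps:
m(p) = sqrt(2)*sqrt(p) (m(p) = sqrt(2*p) = sqrt(2)*sqrt(p))
D(W, Z) = -2 + 2*W*(54 + Z) (D(W, Z) = -2 + (W + W)*(Z + 6*(-3)**2) = -2 + (2*W)*(Z + 6*9) = -2 + (2*W)*(Z + 54) = -2 + (2*W)*(54 + Z) = -2 + 2*W*(54 + Z))
c = -25 (c = 5*(-5) = -25)
c*D(m(-1), -11) = -25*(-2 + 108*(sqrt(2)*sqrt(-1)) + 2*(sqrt(2)*sqrt(-1))*(-11)) = -25*(-2 + 108*(sqrt(2)*I) + 2*(sqrt(2)*I)*(-11)) = -25*(-2 + 108*(I*sqrt(2)) + 2*(I*sqrt(2))*(-11)) = -25*(-2 + 108*I*sqrt(2) - 22*I*sqrt(2)) = -25*(-2 + 86*I*sqrt(2)) = 50 - 2150*I*sqrt(2)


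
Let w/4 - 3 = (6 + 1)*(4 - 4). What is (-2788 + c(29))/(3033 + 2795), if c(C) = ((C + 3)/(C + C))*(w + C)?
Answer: -20049/42253 ≈ -0.47450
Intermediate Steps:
w = 12 (w = 12 + 4*((6 + 1)*(4 - 4)) = 12 + 4*(7*0) = 12 + 4*0 = 12 + 0 = 12)
c(C) = (3 + C)*(12 + C)/(2*C) (c(C) = ((C + 3)/(C + C))*(12 + C) = ((3 + C)/((2*C)))*(12 + C) = ((3 + C)*(1/(2*C)))*(12 + C) = ((3 + C)/(2*C))*(12 + C) = (3 + C)*(12 + C)/(2*C))
(-2788 + c(29))/(3033 + 2795) = (-2788 + (½)*(36 + 29*(15 + 29))/29)/(3033 + 2795) = (-2788 + (½)*(1/29)*(36 + 29*44))/5828 = (-2788 + (½)*(1/29)*(36 + 1276))*(1/5828) = (-2788 + (½)*(1/29)*1312)*(1/5828) = (-2788 + 656/29)*(1/5828) = -80196/29*1/5828 = -20049/42253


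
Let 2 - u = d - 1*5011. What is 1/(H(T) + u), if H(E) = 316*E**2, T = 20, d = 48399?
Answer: 1/83014 ≈ 1.2046e-5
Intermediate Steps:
u = -43386 (u = 2 - (48399 - 1*5011) = 2 - (48399 - 5011) = 2 - 1*43388 = 2 - 43388 = -43386)
1/(H(T) + u) = 1/(316*20**2 - 43386) = 1/(316*400 - 43386) = 1/(126400 - 43386) = 1/83014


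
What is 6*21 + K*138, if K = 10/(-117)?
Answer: 4454/39 ≈ 114.21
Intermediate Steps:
K = -10/117 (K = 10*(-1/117) = -10/117 ≈ -0.085470)
6*21 + K*138 = 6*21 - 10/117*138 = 126 - 460/39 = 4454/39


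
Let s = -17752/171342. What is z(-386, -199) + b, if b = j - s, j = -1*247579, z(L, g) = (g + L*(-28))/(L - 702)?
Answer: -23077749700343/93210048 ≈ -2.4759e+5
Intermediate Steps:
z(L, g) = (g - 28*L)/(-702 + L)
j = -247579
s = -8876/85671 (s = -17752*1/171342 = -8876/85671 ≈ -0.10361)
b = -21210331633/85671 (b = -247579 - 1*(-8876/85671) = -247579 + 8876/85671 = -21210331633/85671 ≈ -2.4758e+5)
z(-386, -199) + b = (-199 - 28*(-386))/(-702 - 386) - 21210331633/85671 = (-199 + 10808)/(-1088) - 21210331633/85671 = -1/1088*10609 - 21210331633/85671 = -10609/1088 - 21210331633/85671 = -23077749700343/93210048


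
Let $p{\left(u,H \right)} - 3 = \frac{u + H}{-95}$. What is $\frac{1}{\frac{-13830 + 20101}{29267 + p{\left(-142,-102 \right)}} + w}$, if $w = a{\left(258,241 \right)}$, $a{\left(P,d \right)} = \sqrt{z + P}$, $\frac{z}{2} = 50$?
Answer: $- \frac{1656703696030}{2768192063141463} + \frac{7733371439236 \sqrt{358}}{2768192063141463} \approx 0.05226$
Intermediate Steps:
$z = 100$ ($z = 2 \cdot 50 = 100$)
$p{\left(u,H \right)} = 3 - \frac{H}{95} - \frac{u}{95}$ ($p{\left(u,H \right)} = 3 + \frac{u + H}{-95} = 3 + \left(H + u\right) \left(- \frac{1}{95}\right) = 3 - \left(\frac{H}{95} + \frac{u}{95}\right) = 3 - \frac{H}{95} - \frac{u}{95}$)
$a{\left(P,d \right)} = \sqrt{100 + P}$
$w = \sqrt{358}$ ($w = \sqrt{100 + 258} = \sqrt{358} \approx 18.921$)
$\frac{1}{\frac{-13830 + 20101}{29267 + p{\left(-142,-102 \right)}} + w} = \frac{1}{\frac{-13830 + 20101}{29267 - - \frac{529}{95}} + \sqrt{358}} = \frac{1}{\frac{6271}{29267 + \left(3 + \frac{102}{95} + \frac{142}{95}\right)} + \sqrt{358}} = \frac{1}{\frac{6271}{29267 + \frac{529}{95}} + \sqrt{358}} = \frac{1}{\frac{6271}{\frac{2780894}{95}} + \sqrt{358}} = \frac{1}{6271 \cdot \frac{95}{2780894} + \sqrt{358}} = \frac{1}{\frac{595745}{2780894} + \sqrt{358}}$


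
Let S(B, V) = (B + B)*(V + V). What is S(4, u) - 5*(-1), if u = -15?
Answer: -235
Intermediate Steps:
S(B, V) = 4*B*V (S(B, V) = (2*B)*(2*V) = 4*B*V)
S(4, u) - 5*(-1) = 4*4*(-15) - 5*(-1) = -240 + 5 = -235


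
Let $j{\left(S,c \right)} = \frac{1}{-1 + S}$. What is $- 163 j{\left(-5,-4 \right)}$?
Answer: $\frac{163}{6} \approx 27.167$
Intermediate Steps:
$- 163 j{\left(-5,-4 \right)} = - \frac{163}{-1 - 5} = - \frac{163}{-6} = \left(-163\right) \left(- \frac{1}{6}\right) = \frac{163}{6}$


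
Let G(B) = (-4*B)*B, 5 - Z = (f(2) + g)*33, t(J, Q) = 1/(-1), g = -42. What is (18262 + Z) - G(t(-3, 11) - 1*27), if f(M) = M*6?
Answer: 22393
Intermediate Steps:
t(J, Q) = -1
f(M) = 6*M
Z = 995 (Z = 5 - (6*2 - 42)*33 = 5 - (12 - 42)*33 = 5 - (-30)*33 = 5 - 1*(-990) = 5 + 990 = 995)
G(B) = -4*B**2
(18262 + Z) - G(t(-3, 11) - 1*27) = (18262 + 995) - (-4)*(-1 - 1*27)**2 = 19257 - (-4)*(-1 - 27)**2 = 19257 - (-4)*(-28)**2 = 19257 - (-4)*784 = 19257 - 1*(-3136) = 19257 + 3136 = 22393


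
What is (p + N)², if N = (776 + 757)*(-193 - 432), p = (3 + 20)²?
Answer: 916990099216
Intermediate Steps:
p = 529 (p = 23² = 529)
N = -958125 (N = 1533*(-625) = -958125)
(p + N)² = (529 - 958125)² = (-957596)² = 916990099216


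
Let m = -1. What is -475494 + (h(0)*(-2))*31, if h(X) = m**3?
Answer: -475432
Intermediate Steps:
h(X) = -1 (h(X) = (-1)**3 = -1)
-475494 + (h(0)*(-2))*31 = -475494 - 1*(-2)*31 = -475494 + 2*31 = -475494 + 62 = -475432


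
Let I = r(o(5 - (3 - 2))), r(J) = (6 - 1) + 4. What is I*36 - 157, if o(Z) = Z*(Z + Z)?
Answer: 167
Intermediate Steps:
o(Z) = 2*Z² (o(Z) = Z*(2*Z) = 2*Z²)
r(J) = 9 (r(J) = 5 + 4 = 9)
I = 9
I*36 - 157 = 9*36 - 157 = 324 - 157 = 167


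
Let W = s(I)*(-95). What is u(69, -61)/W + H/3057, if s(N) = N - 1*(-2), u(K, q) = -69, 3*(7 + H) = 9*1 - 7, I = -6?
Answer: -640019/3484980 ≈ -0.18365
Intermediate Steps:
H = -19/3 (H = -7 + (9*1 - 7)/3 = -7 + (9 - 7)/3 = -7 + (1/3)*2 = -7 + 2/3 = -19/3 ≈ -6.3333)
s(N) = 2 + N (s(N) = N + 2 = 2 + N)
W = 380 (W = (2 - 6)*(-95) = -4*(-95) = 380)
u(69, -61)/W + H/3057 = -69/380 - 19/3/3057 = -69*1/380 - 19/3*1/3057 = -69/380 - 19/9171 = -640019/3484980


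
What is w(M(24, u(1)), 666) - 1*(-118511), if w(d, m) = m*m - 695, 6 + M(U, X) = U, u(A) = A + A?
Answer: 561372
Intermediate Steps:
u(A) = 2*A
M(U, X) = -6 + U
w(d, m) = -695 + m**2 (w(d, m) = m**2 - 695 = -695 + m**2)
w(M(24, u(1)), 666) - 1*(-118511) = (-695 + 666**2) - 1*(-118511) = (-695 + 443556) + 118511 = 442861 + 118511 = 561372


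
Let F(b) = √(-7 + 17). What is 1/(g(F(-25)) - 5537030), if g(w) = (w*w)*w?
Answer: -553703/3065870121990 - √10/3065870121990 ≈ -1.8060e-7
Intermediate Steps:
F(b) = √10
g(w) = w³ (g(w) = w²*w = w³)
1/(g(F(-25)) - 5537030) = 1/((√10)³ - 5537030) = 1/(10*√10 - 5537030) = 1/(-5537030 + 10*√10)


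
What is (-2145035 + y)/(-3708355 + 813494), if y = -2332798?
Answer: 4477833/2894861 ≈ 1.5468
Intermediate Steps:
(-2145035 + y)/(-3708355 + 813494) = (-2145035 - 2332798)/(-3708355 + 813494) = -4477833/(-2894861) = -4477833*(-1/2894861) = 4477833/2894861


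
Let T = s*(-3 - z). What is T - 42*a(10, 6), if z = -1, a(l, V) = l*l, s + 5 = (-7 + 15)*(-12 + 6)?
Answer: -4094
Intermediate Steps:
s = -53 (s = -5 + (-7 + 15)*(-12 + 6) = -5 + 8*(-6) = -5 - 48 = -53)
a(l, V) = l²
T = 106 (T = -53*(-3 - 1*(-1)) = -53*(-3 + 1) = -53*(-2) = 106)
T - 42*a(10, 6) = 106 - 42*10² = 106 - 42*100 = 106 - 4200 = -4094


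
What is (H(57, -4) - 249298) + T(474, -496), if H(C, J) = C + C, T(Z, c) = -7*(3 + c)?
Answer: -245733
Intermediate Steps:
T(Z, c) = -21 - 7*c
H(C, J) = 2*C
(H(57, -4) - 249298) + T(474, -496) = (2*57 - 249298) + (-21 - 7*(-496)) = (114 - 249298) + (-21 + 3472) = -249184 + 3451 = -245733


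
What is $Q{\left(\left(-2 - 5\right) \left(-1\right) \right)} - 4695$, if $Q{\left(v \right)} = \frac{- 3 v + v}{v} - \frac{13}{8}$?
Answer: $- \frac{37589}{8} \approx -4698.6$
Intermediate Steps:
$Q{\left(v \right)} = - \frac{29}{8}$ ($Q{\left(v \right)} = \frac{\left(-2\right) v}{v} - \frac{13}{8} = -2 - \frac{13}{8} = - \frac{29}{8}$)
$Q{\left(\left(-2 - 5\right) \left(-1\right) \right)} - 4695 = - \frac{29}{8} - 4695 = - \frac{37589}{8}$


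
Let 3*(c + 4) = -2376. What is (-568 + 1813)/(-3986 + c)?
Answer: -415/1594 ≈ -0.26035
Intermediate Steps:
c = -796 (c = -4 + (⅓)*(-2376) = -4 - 792 = -796)
(-568 + 1813)/(-3986 + c) = (-568 + 1813)/(-3986 - 796) = 1245/(-4782) = 1245*(-1/4782) = -415/1594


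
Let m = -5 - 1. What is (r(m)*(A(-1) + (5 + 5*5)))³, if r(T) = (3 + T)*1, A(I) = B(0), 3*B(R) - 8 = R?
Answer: -941192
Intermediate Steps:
m = -6
B(R) = 8/3 + R/3
A(I) = 8/3 (A(I) = 8/3 + (⅓)*0 = 8/3 + 0 = 8/3)
r(T) = 3 + T
(r(m)*(A(-1) + (5 + 5*5)))³ = ((3 - 6)*(8/3 + (5 + 5*5)))³ = (-3*(8/3 + (5 + 25)))³ = (-3*(8/3 + 30))³ = (-3*98/3)³ = (-98)³ = -941192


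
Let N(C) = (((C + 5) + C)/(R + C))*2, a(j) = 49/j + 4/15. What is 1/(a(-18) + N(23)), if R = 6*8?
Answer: -6390/6511 ≈ -0.98142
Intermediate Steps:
R = 48
a(j) = 4/15 + 49/j (a(j) = 49/j + 4*(1/15) = 49/j + 4/15 = 4/15 + 49/j)
N(C) = 2*(5 + 2*C)/(48 + C) (N(C) = (((C + 5) + C)/(48 + C))*2 = (((5 + C) + C)/(48 + C))*2 = ((5 + 2*C)/(48 + C))*2 = 2*(5 + 2*C)/(48 + C))
1/(a(-18) + N(23)) = 1/((4/15 + 49/(-18)) + 2*(5 + 2*23)/(48 + 23)) = 1/((4/15 + 49*(-1/18)) + 2*(5 + 46)/71) = 1/((4/15 - 49/18) + 2*(1/71)*51) = 1/(-221/90 + 102/71) = 1/(-6511/6390) = -6390/6511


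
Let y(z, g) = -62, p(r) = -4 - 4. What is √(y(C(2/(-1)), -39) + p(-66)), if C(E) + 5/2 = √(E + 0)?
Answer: I*√70 ≈ 8.3666*I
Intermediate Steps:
C(E) = -5/2 + √E (C(E) = -5/2 + √(E + 0) = -5/2 + √E)
p(r) = -8
√(y(C(2/(-1)), -39) + p(-66)) = √(-62 - 8) = √(-70) = I*√70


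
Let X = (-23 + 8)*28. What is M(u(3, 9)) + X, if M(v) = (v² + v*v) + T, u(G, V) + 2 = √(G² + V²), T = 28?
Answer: -204 - 24*√10 ≈ -279.89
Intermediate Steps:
u(G, V) = -2 + √(G² + V²)
X = -420 (X = -15*28 = -420)
M(v) = 28 + 2*v² (M(v) = (v² + v*v) + 28 = (v² + v²) + 28 = 2*v² + 28 = 28 + 2*v²)
M(u(3, 9)) + X = (28 + 2*(-2 + √(3² + 9²))²) - 420 = (28 + 2*(-2 + √(9 + 81))²) - 420 = (28 + 2*(-2 + √90)²) - 420 = (28 + 2*(-2 + 3*√10)²) - 420 = -392 + 2*(-2 + 3*√10)²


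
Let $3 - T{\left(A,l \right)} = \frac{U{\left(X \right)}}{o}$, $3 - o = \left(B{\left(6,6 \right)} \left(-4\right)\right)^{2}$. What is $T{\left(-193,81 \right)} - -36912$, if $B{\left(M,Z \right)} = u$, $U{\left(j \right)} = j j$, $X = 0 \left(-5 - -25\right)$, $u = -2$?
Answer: $36915$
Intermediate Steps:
$X = 0$ ($X = 0 \left(-5 + 25\right) = 0 \cdot 20 = 0$)
$U{\left(j \right)} = j^{2}$
$B{\left(M,Z \right)} = -2$
$o = -61$ ($o = 3 - \left(\left(-2\right) \left(-4\right)\right)^{2} = 3 - 8^{2} = 3 - 64 = -61$)
$T{\left(A,l \right)} = 3$ ($T{\left(A,l \right)} = 3 - \frac{0^{2}}{-61} = 3 - 0 \left(- \frac{1}{61}\right) = 3 - 0 = 3 + 0 = 3$)
$T{\left(-193,81 \right)} - -36912 = 3 - -36912 = 3 + 36912 = 36915$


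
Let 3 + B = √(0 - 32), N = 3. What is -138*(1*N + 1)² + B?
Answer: -2211 + 4*I*√2 ≈ -2211.0 + 5.6569*I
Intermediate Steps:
B = -3 + 4*I*√2 (B = -3 + √(0 - 32) = -3 + √(-32) = -3 + 4*I*√2 ≈ -3.0 + 5.6569*I)
-138*(1*N + 1)² + B = -138*(1*3 + 1)² + (-3 + 4*I*√2) = -138*(3 + 1)² + (-3 + 4*I*√2) = -138*4² + (-3 + 4*I*√2) = -138*16 + (-3 + 4*I*√2) = -2208 + (-3 + 4*I*√2) = -2211 + 4*I*√2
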